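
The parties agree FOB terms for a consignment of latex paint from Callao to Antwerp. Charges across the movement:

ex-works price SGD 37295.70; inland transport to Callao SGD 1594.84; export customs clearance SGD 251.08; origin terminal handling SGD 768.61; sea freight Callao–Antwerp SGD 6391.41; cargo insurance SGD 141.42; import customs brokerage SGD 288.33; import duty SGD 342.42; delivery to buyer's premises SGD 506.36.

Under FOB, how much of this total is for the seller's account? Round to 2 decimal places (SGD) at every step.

FOB: the seller bears costs until goods are on board at the origin port; the buyer bears freight, insurance and all costs thereafter.
Seller's account: goods 37295.70 + inland to port 1594.84 + export clearance 251.08 + origin terminal 768.61 = 39910.23
Buyer's account: freight 6391.41 + insurance 141.42 + brokerage 288.33 + duty 342.42 + delivery 506.36 = 7669.94

Seller's account: SGD 39910.23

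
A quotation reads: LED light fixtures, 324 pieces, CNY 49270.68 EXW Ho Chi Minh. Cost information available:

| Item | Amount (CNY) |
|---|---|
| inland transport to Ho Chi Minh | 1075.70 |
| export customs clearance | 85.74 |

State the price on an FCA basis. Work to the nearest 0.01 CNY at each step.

From EXW to FCA, the seller additionally bears: inland to port, export clearance.
FCA price = 49270.68 + 1075.70 + 85.74 = 50432.12

FCA price: CNY 50432.12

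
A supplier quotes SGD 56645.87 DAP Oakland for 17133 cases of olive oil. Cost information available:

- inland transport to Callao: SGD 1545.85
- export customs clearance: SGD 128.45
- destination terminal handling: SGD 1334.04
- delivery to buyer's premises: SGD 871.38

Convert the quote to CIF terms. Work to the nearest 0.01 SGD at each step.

CIF price: SGD 54440.45

Not relevant to the conversion: export clearance, inland to port — on the seller under both DAP and CIF; already in the DAP price and stays in the CIF price.
From DAP to CIF, the seller no longer bears: destination terminal, delivery.
CIF price = 56645.87 − 1334.04 − 871.38 = 54440.45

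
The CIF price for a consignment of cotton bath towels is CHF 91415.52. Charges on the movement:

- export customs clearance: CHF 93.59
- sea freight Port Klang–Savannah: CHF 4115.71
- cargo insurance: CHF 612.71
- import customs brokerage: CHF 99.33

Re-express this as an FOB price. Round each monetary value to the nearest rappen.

Not relevant to the conversion: export clearance — on the seller under both CIF and FOB; already in the CIF price and stays in the FOB price. brokerage — on the buyer under both terms; not part of either seller's price.
From CIF to FOB, the seller no longer bears: freight, insurance.
FOB price = 91415.52 − 4115.71 − 612.71 = 86687.10

FOB price: CHF 86687.10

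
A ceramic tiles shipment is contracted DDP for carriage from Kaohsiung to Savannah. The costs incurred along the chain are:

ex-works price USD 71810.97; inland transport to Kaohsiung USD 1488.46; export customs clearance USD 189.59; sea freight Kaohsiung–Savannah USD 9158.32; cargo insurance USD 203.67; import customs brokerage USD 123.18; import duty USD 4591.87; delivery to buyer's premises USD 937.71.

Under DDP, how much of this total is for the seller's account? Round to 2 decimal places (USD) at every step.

Seller's account: USD 88503.77

DDP: the seller bears all costs including import duty.
Seller's account: goods 71810.97 + inland to port 1488.46 + export clearance 189.59 + freight 9158.32 + insurance 203.67 + brokerage 123.18 + duty 4591.87 + delivery 937.71 = 88503.77
Buyer's account: 0.00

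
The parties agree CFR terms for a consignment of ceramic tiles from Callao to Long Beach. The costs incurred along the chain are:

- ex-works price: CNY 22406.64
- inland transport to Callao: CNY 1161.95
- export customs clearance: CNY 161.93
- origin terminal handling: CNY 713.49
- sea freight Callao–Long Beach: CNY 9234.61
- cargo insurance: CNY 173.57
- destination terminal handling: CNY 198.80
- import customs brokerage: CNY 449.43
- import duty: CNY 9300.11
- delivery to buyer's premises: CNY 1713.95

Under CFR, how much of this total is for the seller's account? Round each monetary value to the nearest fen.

Seller's account: CNY 33678.62

CFR: the seller pays costs through ocean freight to the destination port, but not insurance.
Seller's account: goods 22406.64 + inland to port 1161.95 + export clearance 161.93 + origin terminal 713.49 + freight 9234.61 = 33678.62
Buyer's account: insurance 173.57 + destination terminal 198.80 + brokerage 449.43 + duty 9300.11 + delivery 1713.95 = 11835.86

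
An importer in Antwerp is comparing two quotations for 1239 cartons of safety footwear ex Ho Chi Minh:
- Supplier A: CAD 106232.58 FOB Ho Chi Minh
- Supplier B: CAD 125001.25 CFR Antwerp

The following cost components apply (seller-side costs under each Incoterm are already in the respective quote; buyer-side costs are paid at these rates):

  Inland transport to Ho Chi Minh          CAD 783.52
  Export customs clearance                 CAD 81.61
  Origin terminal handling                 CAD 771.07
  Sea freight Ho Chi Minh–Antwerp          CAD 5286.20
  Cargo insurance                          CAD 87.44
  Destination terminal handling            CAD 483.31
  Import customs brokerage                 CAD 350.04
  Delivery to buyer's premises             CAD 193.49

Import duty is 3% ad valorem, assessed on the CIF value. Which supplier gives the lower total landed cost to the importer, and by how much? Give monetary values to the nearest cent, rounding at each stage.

Supplier A is cheaper by CAD 13886.94

Supplier A (FOB):
CIF value = FOB price + freight + insurance = 106232.58 + 5286.20 + 87.44 = 111606.22
Import duty = 111606.22 × 3% = 3348.19
Buyer bears (A): 5286.20 + 87.44 + 483.31 + 350.04 + 193.49 = 6400.48
Landed cost (A) = invoice 106232.58 + 6400.48 + duty 3348.19 = 115981.25
Supplier B (CFR):
CIF value = CFR price + insurance = 125001.25 + 87.44 = 125088.69
Import duty = 125088.69 × 3% = 3752.66
Buyer bears (B): 87.44 + 483.31 + 350.04 + 193.49 = 1114.28
Landed cost (B) = invoice 125001.25 + 1114.28 + duty 3752.66 = 129868.19
Difference = |115981.25 − 129868.19| = 13886.94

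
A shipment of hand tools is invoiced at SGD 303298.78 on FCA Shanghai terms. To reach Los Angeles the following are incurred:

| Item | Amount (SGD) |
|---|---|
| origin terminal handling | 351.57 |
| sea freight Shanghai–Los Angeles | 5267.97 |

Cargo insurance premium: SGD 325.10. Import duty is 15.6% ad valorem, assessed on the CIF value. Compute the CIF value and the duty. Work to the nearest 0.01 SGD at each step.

CIF value: SGD 309243.42; import duty: SGD 48241.97

CIF = FCA price + pre-shipment costs + freight + insurance
CIF = 303298.78 + 351.57 + 5267.97 + 325.10 = 309243.42
Import duty = 309243.42 × 15.6% = 48241.97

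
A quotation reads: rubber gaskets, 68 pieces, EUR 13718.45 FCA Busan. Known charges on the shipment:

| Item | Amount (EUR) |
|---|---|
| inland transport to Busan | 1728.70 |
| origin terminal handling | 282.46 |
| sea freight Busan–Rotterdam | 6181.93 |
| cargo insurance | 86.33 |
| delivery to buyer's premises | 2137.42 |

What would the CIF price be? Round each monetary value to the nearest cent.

Not relevant to the conversion: inland to port — on the seller under both FCA and CIF; already in the FCA price and stays in the CIF price. delivery — on the buyer under both terms; not part of either seller's price.
From FCA to CIF, the seller additionally bears: origin terminal, freight, insurance.
CIF price = 13718.45 + 282.46 + 6181.93 + 86.33 = 20269.17

CIF price: EUR 20269.17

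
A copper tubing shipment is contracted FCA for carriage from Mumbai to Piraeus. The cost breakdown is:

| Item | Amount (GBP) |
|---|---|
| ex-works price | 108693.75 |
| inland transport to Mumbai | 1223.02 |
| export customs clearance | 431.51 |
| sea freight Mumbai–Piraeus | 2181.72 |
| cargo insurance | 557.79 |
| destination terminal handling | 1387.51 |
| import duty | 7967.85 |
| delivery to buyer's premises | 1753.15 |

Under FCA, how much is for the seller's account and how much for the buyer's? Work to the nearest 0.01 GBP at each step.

Seller: GBP 110348.28; buyer: GBP 13848.02

FCA: the seller delivers export-cleared goods to the carrier; the buyer bears costs from that point.
Seller's account: goods 108693.75 + inland to port 1223.02 + export clearance 431.51 = 110348.28
Buyer's account: freight 2181.72 + insurance 557.79 + destination terminal 1387.51 + duty 7967.85 + delivery 1753.15 = 13848.02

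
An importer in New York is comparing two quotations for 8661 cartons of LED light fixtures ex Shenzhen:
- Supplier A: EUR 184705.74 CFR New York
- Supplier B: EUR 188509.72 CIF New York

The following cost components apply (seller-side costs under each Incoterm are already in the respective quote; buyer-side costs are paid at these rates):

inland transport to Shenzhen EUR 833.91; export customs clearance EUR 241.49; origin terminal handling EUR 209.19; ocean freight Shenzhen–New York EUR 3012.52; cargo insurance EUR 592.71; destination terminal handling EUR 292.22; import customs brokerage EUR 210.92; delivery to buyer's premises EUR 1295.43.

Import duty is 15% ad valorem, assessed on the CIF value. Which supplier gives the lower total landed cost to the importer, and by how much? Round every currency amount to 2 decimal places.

Supplier A (CFR):
CIF value = CFR price + insurance = 184705.74 + 592.71 = 185298.45
Import duty = 185298.45 × 15% = 27794.77
Buyer bears (A): 592.71 + 292.22 + 210.92 + 1295.43 = 2391.28
Landed cost (A) = invoice 184705.74 + 2391.28 + duty 27794.77 = 214891.79
Supplier B (CIF):
The CIF price already equals the CIF value: 188509.72
Import duty = 188509.72 × 15% = 28276.46
Buyer bears (B): 292.22 + 210.92 + 1295.43 = 1798.57
Landed cost (B) = invoice 188509.72 + 1798.57 + duty 28276.46 = 218584.75
Difference = |214891.79 − 218584.75| = 3692.96

Supplier A is cheaper by EUR 3692.96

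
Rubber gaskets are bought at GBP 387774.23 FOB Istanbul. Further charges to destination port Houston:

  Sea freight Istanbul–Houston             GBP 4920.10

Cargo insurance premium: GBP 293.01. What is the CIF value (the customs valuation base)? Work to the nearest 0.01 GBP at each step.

CIF value: GBP 392987.34

CIF = FOB price + freight + insurance
CIF = 387774.23 + 4920.10 + 293.01 = 392987.34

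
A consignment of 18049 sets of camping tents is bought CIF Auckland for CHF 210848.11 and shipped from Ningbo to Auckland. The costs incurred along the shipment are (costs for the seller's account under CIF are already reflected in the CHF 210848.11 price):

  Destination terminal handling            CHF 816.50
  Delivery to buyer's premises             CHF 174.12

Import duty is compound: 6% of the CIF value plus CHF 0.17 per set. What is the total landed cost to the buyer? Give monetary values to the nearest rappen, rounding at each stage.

Total landed cost: CHF 227557.95

CIF: the seller pays costs through ocean freight and marine insurance to the destination port.
The CIF price already equals the CIF value: 210848.11
Ad valorem component: 210848.11 × 6% = 12650.89
Specific component: 18049 × 0.17 = 3068.33
Import duty = 12650.89 + 3068.33 = 15719.22
Buyer bears: destination terminal 816.50 + delivery 174.12 + duty 15719.22 = 16709.84
Landed cost = invoice 210848.11 + 16709.84 = 227557.95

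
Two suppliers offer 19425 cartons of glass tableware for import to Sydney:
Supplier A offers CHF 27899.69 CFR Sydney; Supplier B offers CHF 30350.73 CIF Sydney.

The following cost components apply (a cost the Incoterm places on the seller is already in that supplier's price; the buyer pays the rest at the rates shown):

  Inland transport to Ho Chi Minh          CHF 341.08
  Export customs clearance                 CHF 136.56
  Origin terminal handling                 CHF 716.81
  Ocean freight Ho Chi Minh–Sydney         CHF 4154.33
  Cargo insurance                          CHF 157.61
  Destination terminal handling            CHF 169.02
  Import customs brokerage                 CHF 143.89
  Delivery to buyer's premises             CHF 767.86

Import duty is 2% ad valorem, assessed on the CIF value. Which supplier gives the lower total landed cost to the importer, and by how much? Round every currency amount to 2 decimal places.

Supplier A is cheaper by CHF 2339.29

Supplier A (CFR):
CIF value = CFR price + insurance = 27899.69 + 157.61 = 28057.30
Import duty = 28057.30 × 2% = 561.15
Buyer bears (A): 157.61 + 169.02 + 143.89 + 767.86 = 1238.38
Landed cost (A) = invoice 27899.69 + 1238.38 + duty 561.15 = 29699.22
Supplier B (CIF):
The CIF price already equals the CIF value: 30350.73
Import duty = 30350.73 × 2% = 607.01
Buyer bears (B): 169.02 + 143.89 + 767.86 = 1080.77
Landed cost (B) = invoice 30350.73 + 1080.77 + duty 607.01 = 32038.51
Difference = |29699.22 − 32038.51| = 2339.29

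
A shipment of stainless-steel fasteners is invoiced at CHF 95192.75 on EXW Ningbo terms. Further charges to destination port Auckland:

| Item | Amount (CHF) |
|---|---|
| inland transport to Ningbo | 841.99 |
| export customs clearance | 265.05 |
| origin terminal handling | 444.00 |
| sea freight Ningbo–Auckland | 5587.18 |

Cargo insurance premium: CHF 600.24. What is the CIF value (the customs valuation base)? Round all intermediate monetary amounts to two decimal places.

CIF value: CHF 102931.21

CIF = EXW price + pre-shipment costs + freight + insurance
CIF = 95192.75 + 841.99 + 265.05 + 444.00 + 5587.18 + 600.24 = 102931.21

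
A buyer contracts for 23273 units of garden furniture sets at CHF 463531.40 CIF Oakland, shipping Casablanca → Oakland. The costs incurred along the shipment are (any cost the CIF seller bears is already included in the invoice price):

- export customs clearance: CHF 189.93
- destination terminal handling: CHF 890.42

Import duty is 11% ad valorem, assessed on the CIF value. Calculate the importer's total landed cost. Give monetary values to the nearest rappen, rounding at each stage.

Total landed cost: CHF 515410.27

CIF: the seller pays costs through ocean freight and marine insurance to the destination port.
Already in the invoice (seller's account under CIF): export clearance — exclude.
The CIF price already equals the CIF value: 463531.40
Import duty = 463531.40 × 11% = 50988.45
Buyer bears: destination terminal 890.42 + duty 50988.45 = 51878.87
Landed cost = invoice 463531.40 + 51878.87 = 515410.27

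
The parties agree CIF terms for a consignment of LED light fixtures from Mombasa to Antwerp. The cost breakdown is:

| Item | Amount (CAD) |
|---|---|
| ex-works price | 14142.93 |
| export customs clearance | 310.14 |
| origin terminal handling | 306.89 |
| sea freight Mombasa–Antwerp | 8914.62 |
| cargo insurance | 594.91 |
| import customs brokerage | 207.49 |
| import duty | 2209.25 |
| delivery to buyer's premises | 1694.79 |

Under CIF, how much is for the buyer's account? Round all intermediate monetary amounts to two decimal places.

CIF: the seller pays costs through ocean freight and marine insurance to the destination port.
Seller's account: goods 14142.93 + export clearance 310.14 + origin terminal 306.89 + freight 8914.62 + insurance 594.91 = 24269.49
Buyer's account: brokerage 207.49 + duty 2209.25 + delivery 1694.79 = 4111.53

Buyer's account: CAD 4111.53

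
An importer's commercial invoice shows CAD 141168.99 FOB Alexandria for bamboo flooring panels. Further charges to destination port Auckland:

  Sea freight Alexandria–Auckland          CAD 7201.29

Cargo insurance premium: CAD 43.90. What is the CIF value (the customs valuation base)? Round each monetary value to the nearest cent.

CIF = FOB price + freight + insurance
CIF = 141168.99 + 7201.29 + 43.90 = 148414.18

CIF value: CAD 148414.18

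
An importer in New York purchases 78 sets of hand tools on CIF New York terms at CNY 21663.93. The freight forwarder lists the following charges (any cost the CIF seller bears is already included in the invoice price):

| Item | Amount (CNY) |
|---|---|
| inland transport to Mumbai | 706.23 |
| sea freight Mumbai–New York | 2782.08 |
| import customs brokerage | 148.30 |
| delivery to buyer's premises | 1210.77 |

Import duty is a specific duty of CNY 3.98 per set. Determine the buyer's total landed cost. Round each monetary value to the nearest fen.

CIF: the seller pays costs through ocean freight and marine insurance to the destination port.
Already in the invoice (seller's account under CIF): inland to port, freight — exclude.
The CIF price already equals the CIF value: 21663.93
Import duty = 78 × 3.98 = 310.44
Buyer bears: brokerage 148.30 + delivery 1210.77 + duty 310.44 = 1669.51
Landed cost = invoice 21663.93 + 1669.51 = 23333.44

Total landed cost: CNY 23333.44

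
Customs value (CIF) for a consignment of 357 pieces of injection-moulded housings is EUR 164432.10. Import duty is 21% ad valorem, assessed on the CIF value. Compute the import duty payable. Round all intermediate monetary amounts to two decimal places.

Import duty = 164432.10 × 21% = 34530.74

Import duty: EUR 34530.74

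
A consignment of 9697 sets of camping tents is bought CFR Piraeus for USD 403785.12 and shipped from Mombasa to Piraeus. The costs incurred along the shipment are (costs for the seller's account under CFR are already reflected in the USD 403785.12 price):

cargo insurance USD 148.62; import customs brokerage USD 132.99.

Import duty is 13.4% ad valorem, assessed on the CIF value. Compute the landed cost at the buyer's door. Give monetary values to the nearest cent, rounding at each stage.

CFR: the seller pays costs through ocean freight to the destination port, but not insurance.
CIF value = CFR price + insurance = 403785.12 + 148.62 = 403933.74
Import duty = 403933.74 × 13.4% = 54127.12
Buyer bears: insurance 148.62 + brokerage 132.99 + duty 54127.12 = 54408.73
Landed cost = invoice 403785.12 + 54408.73 = 458193.85

Total landed cost: USD 458193.85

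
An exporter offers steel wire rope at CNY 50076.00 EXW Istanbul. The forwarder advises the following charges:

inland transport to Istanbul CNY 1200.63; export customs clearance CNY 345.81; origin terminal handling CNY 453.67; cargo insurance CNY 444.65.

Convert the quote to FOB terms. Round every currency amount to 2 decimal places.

FOB price: CNY 52076.11

Not relevant to the conversion: insurance — on the buyer under both terms; not part of either seller's price.
From EXW to FOB, the seller additionally bears: inland to port, export clearance, origin terminal.
FOB price = 50076.00 + 1200.63 + 345.81 + 453.67 = 52076.11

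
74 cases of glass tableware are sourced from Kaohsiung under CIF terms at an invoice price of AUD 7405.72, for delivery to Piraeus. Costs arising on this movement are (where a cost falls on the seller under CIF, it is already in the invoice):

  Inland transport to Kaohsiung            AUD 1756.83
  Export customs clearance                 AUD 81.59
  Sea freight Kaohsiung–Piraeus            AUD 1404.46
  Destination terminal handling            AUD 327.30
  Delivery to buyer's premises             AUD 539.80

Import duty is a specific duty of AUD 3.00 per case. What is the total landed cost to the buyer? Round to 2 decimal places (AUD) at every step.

CIF: the seller pays costs through ocean freight and marine insurance to the destination port.
Already in the invoice (seller's account under CIF): inland to port, export clearance, freight — exclude.
The CIF price already equals the CIF value: 7405.72
Import duty = 74 × 3.00 = 222.00
Buyer bears: destination terminal 327.30 + delivery 539.80 + duty 222.00 = 1089.10
Landed cost = invoice 7405.72 + 1089.10 = 8494.82

Total landed cost: AUD 8494.82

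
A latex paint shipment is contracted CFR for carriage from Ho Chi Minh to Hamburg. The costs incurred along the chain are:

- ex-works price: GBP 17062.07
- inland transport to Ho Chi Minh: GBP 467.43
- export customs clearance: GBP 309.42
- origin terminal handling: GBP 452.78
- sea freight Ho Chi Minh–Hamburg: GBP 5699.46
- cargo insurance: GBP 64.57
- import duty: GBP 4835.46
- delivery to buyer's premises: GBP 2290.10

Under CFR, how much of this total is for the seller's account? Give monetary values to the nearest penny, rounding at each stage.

CFR: the seller pays costs through ocean freight to the destination port, but not insurance.
Seller's account: goods 17062.07 + inland to port 467.43 + export clearance 309.42 + origin terminal 452.78 + freight 5699.46 = 23991.16
Buyer's account: insurance 64.57 + duty 4835.46 + delivery 2290.10 = 7190.13

Seller's account: GBP 23991.16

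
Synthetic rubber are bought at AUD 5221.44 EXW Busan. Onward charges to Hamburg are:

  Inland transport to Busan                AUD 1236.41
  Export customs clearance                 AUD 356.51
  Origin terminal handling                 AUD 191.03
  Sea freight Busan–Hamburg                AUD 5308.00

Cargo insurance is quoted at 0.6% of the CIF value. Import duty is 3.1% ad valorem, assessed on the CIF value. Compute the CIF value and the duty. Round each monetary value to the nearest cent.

Let C be the CIF value. C = EXW price + pre-shipment costs + freight + 0.6% × C
C − 0.6% × C = 5221.44 + 1236.41 + 356.51 + 191.03 + 5308.00
0.994 × C = 12313.39
C = 12313.39 / 0.994 = 12387.72
Insurance premium = 0.6% × 12387.72 = 74.33
Import duty = 12387.72 × 3.1% = 384.02

CIF value: AUD 12387.72; import duty: AUD 384.02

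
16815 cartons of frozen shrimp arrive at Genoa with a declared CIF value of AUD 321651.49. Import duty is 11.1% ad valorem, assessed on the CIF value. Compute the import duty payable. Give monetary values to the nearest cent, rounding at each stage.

Import duty = 321651.49 × 11.1% = 35703.32

Import duty: AUD 35703.32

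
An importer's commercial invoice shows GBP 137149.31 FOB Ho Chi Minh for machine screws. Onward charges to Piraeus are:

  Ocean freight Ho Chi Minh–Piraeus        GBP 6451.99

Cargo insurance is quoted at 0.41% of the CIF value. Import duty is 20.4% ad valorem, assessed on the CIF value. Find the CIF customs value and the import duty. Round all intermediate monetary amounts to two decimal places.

CIF value: GBP 144192.49; import duty: GBP 29415.27

Let C be the CIF value. C = FOB price + freight + 0.41% × C
C − 0.41% × C = 137149.31 + 6451.99
0.9959 × C = 143601.30
C = 143601.30 / 0.9959 = 144192.49
Insurance premium = 0.41% × 144192.49 = 591.19
Import duty = 144192.49 × 20.4% = 29415.27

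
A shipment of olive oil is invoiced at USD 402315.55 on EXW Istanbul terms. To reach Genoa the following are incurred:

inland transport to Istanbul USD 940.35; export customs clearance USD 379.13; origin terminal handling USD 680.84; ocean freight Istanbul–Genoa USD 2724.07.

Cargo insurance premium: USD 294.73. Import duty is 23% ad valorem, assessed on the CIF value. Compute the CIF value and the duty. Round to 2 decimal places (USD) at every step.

CIF = EXW price + pre-shipment costs + freight + insurance
CIF = 402315.55 + 940.35 + 379.13 + 680.84 + 2724.07 + 294.73 = 407334.67
Import duty = 407334.67 × 23% = 93686.97

CIF value: USD 407334.67; import duty: USD 93686.97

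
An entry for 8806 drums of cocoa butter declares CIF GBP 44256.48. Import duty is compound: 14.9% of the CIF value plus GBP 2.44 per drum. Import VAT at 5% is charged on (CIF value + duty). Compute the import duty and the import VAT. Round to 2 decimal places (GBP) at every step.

Ad valorem component: 44256.48 × 14.9% = 6594.22
Specific component: 8806 × 2.44 = 21486.64
Import duty = 6594.22 + 21486.64 = 28080.86
VAT base = CIF + duty = 44256.48 + 28080.86 = 72337.34
Import VAT = 72337.34 × 5% = 3616.87

Import duty: GBP 28080.86; import VAT: GBP 3616.87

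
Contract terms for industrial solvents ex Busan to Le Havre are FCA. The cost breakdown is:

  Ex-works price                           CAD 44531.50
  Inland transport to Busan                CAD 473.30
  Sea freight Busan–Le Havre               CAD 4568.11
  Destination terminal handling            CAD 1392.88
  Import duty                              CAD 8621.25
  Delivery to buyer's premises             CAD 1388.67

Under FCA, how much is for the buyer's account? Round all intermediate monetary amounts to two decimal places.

FCA: the seller delivers export-cleared goods to the carrier; the buyer bears costs from that point.
Seller's account: goods 44531.50 + inland to port 473.30 = 45004.80
Buyer's account: freight 4568.11 + destination terminal 1392.88 + duty 8621.25 + delivery 1388.67 = 15970.91

Buyer's account: CAD 15970.91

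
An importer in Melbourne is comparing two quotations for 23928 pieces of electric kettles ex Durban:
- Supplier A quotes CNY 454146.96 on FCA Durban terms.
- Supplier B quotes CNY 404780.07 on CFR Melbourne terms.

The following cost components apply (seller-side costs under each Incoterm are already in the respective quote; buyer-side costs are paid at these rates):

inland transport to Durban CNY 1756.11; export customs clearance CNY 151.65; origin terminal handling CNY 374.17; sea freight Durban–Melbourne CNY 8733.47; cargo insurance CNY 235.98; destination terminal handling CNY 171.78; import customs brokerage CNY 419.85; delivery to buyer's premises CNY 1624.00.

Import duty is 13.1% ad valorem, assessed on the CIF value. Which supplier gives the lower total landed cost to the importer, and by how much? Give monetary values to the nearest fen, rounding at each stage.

Supplier B is cheaper by CNY 66134.70

Supplier A (FCA):
CIF value = FCA price + origin terminal + freight + insurance = 454146.96 + 374.17 + 8733.47 + 235.98 = 463490.58
Import duty = 463490.58 × 13.1% = 60717.27
Buyer bears (A): 374.17 + 8733.47 + 235.98 + 171.78 + 419.85 + 1624.00 = 11559.25
Landed cost (A) = invoice 454146.96 + 11559.25 + duty 60717.27 = 526423.48
Supplier B (CFR):
CIF value = CFR price + insurance = 404780.07 + 235.98 = 405016.05
Import duty = 405016.05 × 13.1% = 53057.10
Buyer bears (B): 235.98 + 171.78 + 419.85 + 1624.00 = 2451.61
Landed cost (B) = invoice 404780.07 + 2451.61 + duty 53057.10 = 460288.78
Difference = |526423.48 − 460288.78| = 66134.70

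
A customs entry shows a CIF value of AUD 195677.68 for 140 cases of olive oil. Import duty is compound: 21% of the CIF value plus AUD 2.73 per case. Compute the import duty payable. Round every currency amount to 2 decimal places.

Import duty: AUD 41474.51

Ad valorem component: 195677.68 × 21% = 41092.31
Specific component: 140 × 2.73 = 382.20
Import duty = 41092.31 + 382.20 = 41474.51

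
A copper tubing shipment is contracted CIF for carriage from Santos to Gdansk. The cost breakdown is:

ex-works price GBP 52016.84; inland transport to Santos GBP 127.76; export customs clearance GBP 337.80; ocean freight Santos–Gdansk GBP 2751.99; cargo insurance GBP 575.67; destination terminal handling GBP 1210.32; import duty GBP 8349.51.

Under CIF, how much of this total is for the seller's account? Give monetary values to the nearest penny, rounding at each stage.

CIF: the seller pays costs through ocean freight and marine insurance to the destination port.
Seller's account: goods 52016.84 + inland to port 127.76 + export clearance 337.80 + freight 2751.99 + insurance 575.67 = 55810.06
Buyer's account: destination terminal 1210.32 + duty 8349.51 = 9559.83

Seller's account: GBP 55810.06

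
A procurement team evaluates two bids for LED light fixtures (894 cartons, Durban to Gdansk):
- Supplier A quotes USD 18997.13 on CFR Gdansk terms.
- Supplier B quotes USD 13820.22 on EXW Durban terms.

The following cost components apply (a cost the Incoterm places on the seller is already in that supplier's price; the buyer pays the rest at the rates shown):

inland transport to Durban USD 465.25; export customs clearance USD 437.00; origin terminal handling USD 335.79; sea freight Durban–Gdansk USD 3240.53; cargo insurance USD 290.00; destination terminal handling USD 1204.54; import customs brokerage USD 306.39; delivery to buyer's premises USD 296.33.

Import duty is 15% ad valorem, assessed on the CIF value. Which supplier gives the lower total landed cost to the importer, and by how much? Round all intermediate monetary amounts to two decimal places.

Supplier B is cheaper by USD 803.09

Supplier A (CFR):
CIF value = CFR price + insurance = 18997.13 + 290.00 = 19287.13
Import duty = 19287.13 × 15% = 2893.07
Buyer bears (A): 290.00 + 1204.54 + 306.39 + 296.33 = 2097.26
Landed cost (A) = invoice 18997.13 + 2097.26 + duty 2893.07 = 23987.46
Supplier B (EXW):
CIF value = EXW price + inland to port + export clearance + origin terminal + freight + insurance = 13820.22 + 465.25 + 437.00 + 335.79 + 3240.53 + 290.00 = 18588.79
Import duty = 18588.79 × 15% = 2788.32
Buyer bears (B): 465.25 + 437.00 + 335.79 + 3240.53 + 290.00 + 1204.54 + 306.39 + 296.33 = 6575.83
Landed cost (B) = invoice 13820.22 + 6575.83 + duty 2788.32 = 23184.37
Difference = |23987.46 − 23184.37| = 803.09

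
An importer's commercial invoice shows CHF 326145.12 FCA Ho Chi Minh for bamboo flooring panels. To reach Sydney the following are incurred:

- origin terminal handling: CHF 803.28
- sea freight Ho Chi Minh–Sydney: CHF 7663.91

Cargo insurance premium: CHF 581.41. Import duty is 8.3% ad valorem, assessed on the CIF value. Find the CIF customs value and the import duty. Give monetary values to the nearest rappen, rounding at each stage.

CIF value: CHF 335193.72; import duty: CHF 27821.08

CIF = FCA price + pre-shipment costs + freight + insurance
CIF = 326145.12 + 803.28 + 7663.91 + 581.41 = 335193.72
Import duty = 335193.72 × 8.3% = 27821.08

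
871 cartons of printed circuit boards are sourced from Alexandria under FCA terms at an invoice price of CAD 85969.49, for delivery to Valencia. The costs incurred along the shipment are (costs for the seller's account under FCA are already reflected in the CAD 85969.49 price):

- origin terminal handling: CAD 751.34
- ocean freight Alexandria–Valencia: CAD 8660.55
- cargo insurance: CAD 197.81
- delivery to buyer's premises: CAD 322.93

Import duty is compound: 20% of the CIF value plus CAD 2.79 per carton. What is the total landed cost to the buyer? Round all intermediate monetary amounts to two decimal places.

Total landed cost: CAD 117448.05

FCA: the seller delivers export-cleared goods to the carrier; the buyer bears costs from that point.
CIF value = FCA price + origin terminal + freight + insurance = 85969.49 + 751.34 + 8660.55 + 197.81 = 95579.19
Ad valorem component: 95579.19 × 20% = 19115.84
Specific component: 871 × 2.79 = 2430.09
Import duty = 19115.84 + 2430.09 = 21545.93
Buyer bears: origin terminal 751.34 + freight 8660.55 + insurance 197.81 + delivery 322.93 + duty 21545.93 = 31478.56
Landed cost = invoice 85969.49 + 31478.56 = 117448.05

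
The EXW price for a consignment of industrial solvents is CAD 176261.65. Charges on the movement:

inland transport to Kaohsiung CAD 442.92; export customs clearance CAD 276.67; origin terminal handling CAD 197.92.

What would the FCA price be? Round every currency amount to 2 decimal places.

Not relevant to the conversion: origin terminal — on the buyer under both terms; not part of either seller's price.
From EXW to FCA, the seller additionally bears: inland to port, export clearance.
FCA price = 176261.65 + 442.92 + 276.67 = 176981.24

FCA price: CAD 176981.24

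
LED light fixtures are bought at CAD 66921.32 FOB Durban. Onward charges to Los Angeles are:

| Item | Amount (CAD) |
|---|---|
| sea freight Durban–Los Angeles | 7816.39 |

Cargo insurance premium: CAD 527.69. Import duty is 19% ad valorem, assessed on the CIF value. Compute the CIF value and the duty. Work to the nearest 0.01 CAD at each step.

CIF value: CAD 75265.40; import duty: CAD 14300.43

CIF = FOB price + freight + insurance
CIF = 66921.32 + 7816.39 + 527.69 = 75265.40
Import duty = 75265.40 × 19% = 14300.43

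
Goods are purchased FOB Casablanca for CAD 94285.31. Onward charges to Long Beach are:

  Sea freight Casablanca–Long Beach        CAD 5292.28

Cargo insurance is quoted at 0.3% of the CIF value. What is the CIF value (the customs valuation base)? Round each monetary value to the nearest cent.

Let C be the CIF value. C = FOB price + freight + 0.3% × C
C − 0.3% × C = 94285.31 + 5292.28
0.997 × C = 99577.59
C = 99577.59 / 0.997 = 99877.22
Insurance premium = 0.3% × 99877.22 = 299.63

CIF value: CAD 99877.22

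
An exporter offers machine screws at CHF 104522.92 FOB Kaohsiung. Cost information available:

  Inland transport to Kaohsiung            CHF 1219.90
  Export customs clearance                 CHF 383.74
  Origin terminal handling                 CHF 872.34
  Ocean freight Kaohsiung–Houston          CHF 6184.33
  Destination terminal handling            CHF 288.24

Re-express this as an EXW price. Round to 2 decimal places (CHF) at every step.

Not relevant to the conversion: freight, destination terminal — on the buyer under both terms; not part of either seller's price.
From FOB to EXW, the seller no longer bears: inland to port, export clearance, origin terminal.
EXW price = 104522.92 − 1219.90 − 383.74 − 872.34 = 102046.94

EXW price: CHF 102046.94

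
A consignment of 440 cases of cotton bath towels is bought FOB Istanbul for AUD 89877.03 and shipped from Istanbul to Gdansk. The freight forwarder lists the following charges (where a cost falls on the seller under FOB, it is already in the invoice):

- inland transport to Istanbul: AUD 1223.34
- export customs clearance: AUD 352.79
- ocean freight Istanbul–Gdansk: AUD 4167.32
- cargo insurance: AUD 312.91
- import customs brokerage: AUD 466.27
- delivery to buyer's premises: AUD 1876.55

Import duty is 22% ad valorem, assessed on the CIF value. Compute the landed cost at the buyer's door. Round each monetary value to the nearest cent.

Total landed cost: AUD 117458.68

FOB: the seller bears costs until goods are on board at the origin port; the buyer bears freight, insurance and all costs thereafter.
Already in the invoice (seller's account under FOB): inland to port, export clearance — exclude.
CIF value = FOB price + freight + insurance = 89877.03 + 4167.32 + 312.91 = 94357.26
Import duty = 94357.26 × 22% = 20758.60
Buyer bears: freight 4167.32 + insurance 312.91 + brokerage 466.27 + delivery 1876.55 + duty 20758.60 = 27581.65
Landed cost = invoice 89877.03 + 27581.65 = 117458.68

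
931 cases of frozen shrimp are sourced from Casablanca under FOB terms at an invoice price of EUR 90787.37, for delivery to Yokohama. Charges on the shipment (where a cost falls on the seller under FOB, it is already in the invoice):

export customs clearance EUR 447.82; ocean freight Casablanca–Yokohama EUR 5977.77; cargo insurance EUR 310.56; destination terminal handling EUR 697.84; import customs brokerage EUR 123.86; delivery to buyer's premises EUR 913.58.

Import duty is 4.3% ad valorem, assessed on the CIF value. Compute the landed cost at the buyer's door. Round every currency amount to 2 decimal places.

FOB: the seller bears costs until goods are on board at the origin port; the buyer bears freight, insurance and all costs thereafter.
Already in the invoice (seller's account under FOB): export clearance — exclude.
CIF value = FOB price + freight + insurance = 90787.37 + 5977.77 + 310.56 = 97075.70
Import duty = 97075.70 × 4.3% = 4174.26
Buyer bears: freight 5977.77 + insurance 310.56 + destination terminal 697.84 + brokerage 123.86 + delivery 913.58 + duty 4174.26 = 12197.87
Landed cost = invoice 90787.37 + 12197.87 = 102985.24

Total landed cost: EUR 102985.24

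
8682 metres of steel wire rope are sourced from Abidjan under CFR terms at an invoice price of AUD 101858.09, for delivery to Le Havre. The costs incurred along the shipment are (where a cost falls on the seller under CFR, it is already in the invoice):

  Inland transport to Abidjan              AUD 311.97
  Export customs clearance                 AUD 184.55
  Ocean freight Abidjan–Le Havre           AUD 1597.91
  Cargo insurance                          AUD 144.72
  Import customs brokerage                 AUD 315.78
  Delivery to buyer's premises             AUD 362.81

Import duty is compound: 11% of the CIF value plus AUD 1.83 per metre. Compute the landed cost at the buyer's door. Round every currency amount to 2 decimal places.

Total landed cost: AUD 129789.77

CFR: the seller pays costs through ocean freight to the destination port, but not insurance.
Already in the invoice (seller's account under CFR): inland to port, export clearance, freight — exclude.
CIF value = CFR price + insurance = 101858.09 + 144.72 = 102002.81
Ad valorem component: 102002.81 × 11% = 11220.31
Specific component: 8682 × 1.83 = 15888.06
Import duty = 11220.31 + 15888.06 = 27108.37
Buyer bears: insurance 144.72 + brokerage 315.78 + delivery 362.81 + duty 27108.37 = 27931.68
Landed cost = invoice 101858.09 + 27931.68 = 129789.77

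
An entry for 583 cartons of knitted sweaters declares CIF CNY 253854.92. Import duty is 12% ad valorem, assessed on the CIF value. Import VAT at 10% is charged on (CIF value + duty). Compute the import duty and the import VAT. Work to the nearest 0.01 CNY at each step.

Import duty = 253854.92 × 12% = 30462.59
VAT base = CIF + duty = 253854.92 + 30462.59 = 284317.51
Import VAT = 284317.51 × 10% = 28431.75

Import duty: CNY 30462.59; import VAT: CNY 28431.75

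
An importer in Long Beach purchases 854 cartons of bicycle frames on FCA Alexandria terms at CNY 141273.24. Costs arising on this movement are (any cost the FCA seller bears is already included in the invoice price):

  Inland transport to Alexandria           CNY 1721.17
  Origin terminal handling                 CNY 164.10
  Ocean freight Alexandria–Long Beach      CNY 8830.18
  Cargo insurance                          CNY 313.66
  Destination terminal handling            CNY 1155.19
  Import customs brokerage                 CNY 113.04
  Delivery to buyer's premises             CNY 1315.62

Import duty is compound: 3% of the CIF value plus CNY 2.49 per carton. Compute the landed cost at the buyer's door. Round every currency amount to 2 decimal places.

Total landed cost: CNY 159808.93

FCA: the seller delivers export-cleared goods to the carrier; the buyer bears costs from that point.
Already in the invoice (seller's account under FCA): inland to port — exclude.
CIF value = FCA price + origin terminal + freight + insurance = 141273.24 + 164.10 + 8830.18 + 313.66 = 150581.18
Ad valorem component: 150581.18 × 3% = 4517.44
Specific component: 854 × 2.49 = 2126.46
Import duty = 4517.44 + 2126.46 = 6643.90
Buyer bears: origin terminal 164.10 + freight 8830.18 + insurance 313.66 + destination terminal 1155.19 + brokerage 113.04 + delivery 1315.62 + duty 6643.90 = 18535.69
Landed cost = invoice 141273.24 + 18535.69 = 159808.93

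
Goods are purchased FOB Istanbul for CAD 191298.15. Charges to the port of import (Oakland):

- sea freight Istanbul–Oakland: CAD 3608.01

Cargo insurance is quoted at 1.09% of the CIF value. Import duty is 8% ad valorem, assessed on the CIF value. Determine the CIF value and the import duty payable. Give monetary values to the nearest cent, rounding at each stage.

Let C be the CIF value. C = FOB price + freight + 1.09% × C
C − 1.09% × C = 191298.15 + 3608.01
0.9891 × C = 194906.16
C = 194906.16 / 0.9891 = 197054.05
Insurance premium = 1.09% × 197054.05 = 2147.89
Import duty = 197054.05 × 8% = 15764.32

CIF value: CAD 197054.05; import duty: CAD 15764.32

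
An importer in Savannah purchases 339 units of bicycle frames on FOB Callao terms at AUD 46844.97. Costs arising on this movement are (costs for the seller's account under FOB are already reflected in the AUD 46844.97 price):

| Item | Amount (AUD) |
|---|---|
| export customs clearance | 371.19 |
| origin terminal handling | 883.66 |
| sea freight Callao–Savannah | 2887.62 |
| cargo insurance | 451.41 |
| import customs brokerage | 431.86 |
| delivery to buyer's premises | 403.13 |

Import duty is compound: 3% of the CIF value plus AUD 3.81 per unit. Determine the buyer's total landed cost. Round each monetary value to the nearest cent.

Total landed cost: AUD 53816.10

FOB: the seller bears costs until goods are on board at the origin port; the buyer bears freight, insurance and all costs thereafter.
Already in the invoice (seller's account under FOB): export clearance, origin terminal — exclude.
CIF value = FOB price + freight + insurance = 46844.97 + 2887.62 + 451.41 = 50184.00
Ad valorem component: 50184.00 × 3% = 1505.52
Specific component: 339 × 3.81 = 1291.59
Import duty = 1505.52 + 1291.59 = 2797.11
Buyer bears: freight 2887.62 + insurance 451.41 + brokerage 431.86 + delivery 403.13 + duty 2797.11 = 6971.13
Landed cost = invoice 46844.97 + 6971.13 = 53816.10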